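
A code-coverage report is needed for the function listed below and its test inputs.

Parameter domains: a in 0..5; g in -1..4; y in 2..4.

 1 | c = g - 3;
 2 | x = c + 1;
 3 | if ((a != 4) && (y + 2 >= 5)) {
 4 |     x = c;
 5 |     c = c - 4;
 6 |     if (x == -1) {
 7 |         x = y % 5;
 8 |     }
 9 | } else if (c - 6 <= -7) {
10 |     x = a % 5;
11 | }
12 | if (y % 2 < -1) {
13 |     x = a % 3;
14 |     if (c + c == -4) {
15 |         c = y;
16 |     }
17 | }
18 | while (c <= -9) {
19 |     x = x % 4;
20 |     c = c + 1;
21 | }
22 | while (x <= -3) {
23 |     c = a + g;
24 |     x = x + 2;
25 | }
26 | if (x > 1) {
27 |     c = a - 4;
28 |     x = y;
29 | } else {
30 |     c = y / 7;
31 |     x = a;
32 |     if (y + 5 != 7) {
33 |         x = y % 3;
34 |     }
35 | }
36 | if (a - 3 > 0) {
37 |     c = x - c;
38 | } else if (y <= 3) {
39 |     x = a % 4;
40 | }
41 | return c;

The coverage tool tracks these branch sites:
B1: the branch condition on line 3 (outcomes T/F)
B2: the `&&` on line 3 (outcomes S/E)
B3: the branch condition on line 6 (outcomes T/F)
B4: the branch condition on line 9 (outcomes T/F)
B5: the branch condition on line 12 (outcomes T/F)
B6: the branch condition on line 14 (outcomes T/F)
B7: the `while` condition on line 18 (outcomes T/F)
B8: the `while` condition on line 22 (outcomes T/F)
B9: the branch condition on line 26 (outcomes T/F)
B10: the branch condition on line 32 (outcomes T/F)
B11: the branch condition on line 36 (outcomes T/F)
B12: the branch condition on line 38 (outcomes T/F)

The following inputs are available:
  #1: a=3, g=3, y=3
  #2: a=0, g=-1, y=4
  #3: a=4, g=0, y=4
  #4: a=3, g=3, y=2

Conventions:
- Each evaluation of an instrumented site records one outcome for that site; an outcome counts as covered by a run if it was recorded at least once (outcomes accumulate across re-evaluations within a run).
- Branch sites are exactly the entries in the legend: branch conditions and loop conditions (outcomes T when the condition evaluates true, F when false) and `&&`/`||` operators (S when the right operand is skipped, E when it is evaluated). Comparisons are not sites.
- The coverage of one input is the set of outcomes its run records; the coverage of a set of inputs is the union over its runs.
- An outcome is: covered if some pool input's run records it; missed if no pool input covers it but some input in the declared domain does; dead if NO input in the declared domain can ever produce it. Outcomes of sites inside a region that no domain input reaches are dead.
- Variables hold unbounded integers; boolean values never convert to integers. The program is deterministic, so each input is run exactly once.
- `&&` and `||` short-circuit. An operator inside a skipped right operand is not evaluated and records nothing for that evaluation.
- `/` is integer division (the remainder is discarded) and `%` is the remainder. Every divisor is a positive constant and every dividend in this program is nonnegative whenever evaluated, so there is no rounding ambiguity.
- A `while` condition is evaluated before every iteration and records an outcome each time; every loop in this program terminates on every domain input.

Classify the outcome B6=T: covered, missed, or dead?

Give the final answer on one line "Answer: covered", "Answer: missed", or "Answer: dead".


no pool input records B6=T
checking all 108 inputs in the declared domain: B6=T is never recorded -> dead
Answer: dead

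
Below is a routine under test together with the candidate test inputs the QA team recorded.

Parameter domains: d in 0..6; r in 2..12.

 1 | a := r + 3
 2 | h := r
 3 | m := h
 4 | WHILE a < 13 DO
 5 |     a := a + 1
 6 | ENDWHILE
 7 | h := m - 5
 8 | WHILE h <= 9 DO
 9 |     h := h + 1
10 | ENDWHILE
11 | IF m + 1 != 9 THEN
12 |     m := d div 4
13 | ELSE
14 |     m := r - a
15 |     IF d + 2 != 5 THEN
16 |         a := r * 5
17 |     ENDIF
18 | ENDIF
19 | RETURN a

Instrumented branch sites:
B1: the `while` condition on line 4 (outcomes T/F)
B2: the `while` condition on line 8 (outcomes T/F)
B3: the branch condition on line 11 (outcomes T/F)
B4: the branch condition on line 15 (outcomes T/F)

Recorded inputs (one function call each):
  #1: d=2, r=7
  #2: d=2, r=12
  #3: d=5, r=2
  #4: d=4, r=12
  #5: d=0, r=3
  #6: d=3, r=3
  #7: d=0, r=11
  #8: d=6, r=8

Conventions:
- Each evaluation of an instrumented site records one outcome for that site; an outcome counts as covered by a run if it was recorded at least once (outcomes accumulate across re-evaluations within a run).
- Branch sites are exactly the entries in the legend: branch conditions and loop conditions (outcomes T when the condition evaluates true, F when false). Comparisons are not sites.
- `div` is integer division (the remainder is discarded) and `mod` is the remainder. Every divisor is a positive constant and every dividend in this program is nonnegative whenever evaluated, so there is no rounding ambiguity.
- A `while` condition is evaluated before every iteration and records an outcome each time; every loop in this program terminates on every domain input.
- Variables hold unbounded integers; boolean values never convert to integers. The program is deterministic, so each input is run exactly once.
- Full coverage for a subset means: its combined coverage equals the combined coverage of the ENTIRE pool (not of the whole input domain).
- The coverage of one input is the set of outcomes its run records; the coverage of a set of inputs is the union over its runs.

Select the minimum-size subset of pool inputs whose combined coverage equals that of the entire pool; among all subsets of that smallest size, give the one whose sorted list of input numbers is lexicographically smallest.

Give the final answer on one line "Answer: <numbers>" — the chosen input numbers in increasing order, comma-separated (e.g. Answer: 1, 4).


test 1 (d=2, r=7) hits B1=T, B1=F, B2=T, B2=F, B3=T
test 2 (d=2, r=12) hits B1=F, B2=T, B2=F, B3=T
test 3 (d=5, r=2) hits B1=T, B1=F, B2=T, B2=F, B3=T
test 4 (d=4, r=12) hits B1=F, B2=T, B2=F, B3=T
test 5 (d=0, r=3) hits B1=T, B1=F, B2=T, B2=F, B3=T
test 6 (d=3, r=3) hits B1=T, B1=F, B2=T, B2=F, B3=T
test 7 (d=0, r=11) hits B1=F, B2=T, B2=F, B3=T
test 8 (d=6, r=8) hits B1=T, B1=F, B2=T, B2=F, B3=F, B4=T
pool-wide coverage (7 outcomes): B1=T, B1=F, B2=T, B2=F, B3=T, B3=F, B4=T
size 1 is not enough: best union over all size-1 subsets is 6/7
inputs {1, 8} (size 2) cover everything; no size-2 subset with a lexicographically smaller index list covers all 7
Answer: 1, 8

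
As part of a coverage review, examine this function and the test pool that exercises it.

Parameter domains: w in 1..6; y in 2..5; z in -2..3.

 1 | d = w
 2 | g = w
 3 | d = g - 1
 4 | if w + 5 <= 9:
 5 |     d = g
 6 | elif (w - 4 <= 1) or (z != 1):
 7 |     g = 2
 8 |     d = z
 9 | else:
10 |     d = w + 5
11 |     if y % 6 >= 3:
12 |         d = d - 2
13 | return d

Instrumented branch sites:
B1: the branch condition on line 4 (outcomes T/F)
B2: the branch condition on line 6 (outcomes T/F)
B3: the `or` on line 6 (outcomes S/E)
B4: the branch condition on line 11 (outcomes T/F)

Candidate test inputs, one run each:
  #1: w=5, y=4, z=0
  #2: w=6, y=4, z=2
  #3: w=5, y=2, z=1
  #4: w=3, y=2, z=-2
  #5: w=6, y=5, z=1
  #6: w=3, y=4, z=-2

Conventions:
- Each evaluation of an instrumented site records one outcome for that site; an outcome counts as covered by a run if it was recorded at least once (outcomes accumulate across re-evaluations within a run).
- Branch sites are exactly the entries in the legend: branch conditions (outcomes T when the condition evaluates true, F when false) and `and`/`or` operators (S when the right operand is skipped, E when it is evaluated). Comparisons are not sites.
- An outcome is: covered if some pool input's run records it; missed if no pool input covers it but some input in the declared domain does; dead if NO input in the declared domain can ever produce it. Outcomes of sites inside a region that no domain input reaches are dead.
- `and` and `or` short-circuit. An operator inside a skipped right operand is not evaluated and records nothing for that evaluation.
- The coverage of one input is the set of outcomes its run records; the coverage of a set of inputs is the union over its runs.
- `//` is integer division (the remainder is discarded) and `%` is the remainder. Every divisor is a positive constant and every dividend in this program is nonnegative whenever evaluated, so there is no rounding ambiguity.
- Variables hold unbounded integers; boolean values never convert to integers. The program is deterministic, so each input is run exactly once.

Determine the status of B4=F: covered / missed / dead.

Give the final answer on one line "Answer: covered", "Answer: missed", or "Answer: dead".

no pool input records B4=F
but domain input (w=6, y=2, z=1) does record it -> reachable, so missed

Answer: missed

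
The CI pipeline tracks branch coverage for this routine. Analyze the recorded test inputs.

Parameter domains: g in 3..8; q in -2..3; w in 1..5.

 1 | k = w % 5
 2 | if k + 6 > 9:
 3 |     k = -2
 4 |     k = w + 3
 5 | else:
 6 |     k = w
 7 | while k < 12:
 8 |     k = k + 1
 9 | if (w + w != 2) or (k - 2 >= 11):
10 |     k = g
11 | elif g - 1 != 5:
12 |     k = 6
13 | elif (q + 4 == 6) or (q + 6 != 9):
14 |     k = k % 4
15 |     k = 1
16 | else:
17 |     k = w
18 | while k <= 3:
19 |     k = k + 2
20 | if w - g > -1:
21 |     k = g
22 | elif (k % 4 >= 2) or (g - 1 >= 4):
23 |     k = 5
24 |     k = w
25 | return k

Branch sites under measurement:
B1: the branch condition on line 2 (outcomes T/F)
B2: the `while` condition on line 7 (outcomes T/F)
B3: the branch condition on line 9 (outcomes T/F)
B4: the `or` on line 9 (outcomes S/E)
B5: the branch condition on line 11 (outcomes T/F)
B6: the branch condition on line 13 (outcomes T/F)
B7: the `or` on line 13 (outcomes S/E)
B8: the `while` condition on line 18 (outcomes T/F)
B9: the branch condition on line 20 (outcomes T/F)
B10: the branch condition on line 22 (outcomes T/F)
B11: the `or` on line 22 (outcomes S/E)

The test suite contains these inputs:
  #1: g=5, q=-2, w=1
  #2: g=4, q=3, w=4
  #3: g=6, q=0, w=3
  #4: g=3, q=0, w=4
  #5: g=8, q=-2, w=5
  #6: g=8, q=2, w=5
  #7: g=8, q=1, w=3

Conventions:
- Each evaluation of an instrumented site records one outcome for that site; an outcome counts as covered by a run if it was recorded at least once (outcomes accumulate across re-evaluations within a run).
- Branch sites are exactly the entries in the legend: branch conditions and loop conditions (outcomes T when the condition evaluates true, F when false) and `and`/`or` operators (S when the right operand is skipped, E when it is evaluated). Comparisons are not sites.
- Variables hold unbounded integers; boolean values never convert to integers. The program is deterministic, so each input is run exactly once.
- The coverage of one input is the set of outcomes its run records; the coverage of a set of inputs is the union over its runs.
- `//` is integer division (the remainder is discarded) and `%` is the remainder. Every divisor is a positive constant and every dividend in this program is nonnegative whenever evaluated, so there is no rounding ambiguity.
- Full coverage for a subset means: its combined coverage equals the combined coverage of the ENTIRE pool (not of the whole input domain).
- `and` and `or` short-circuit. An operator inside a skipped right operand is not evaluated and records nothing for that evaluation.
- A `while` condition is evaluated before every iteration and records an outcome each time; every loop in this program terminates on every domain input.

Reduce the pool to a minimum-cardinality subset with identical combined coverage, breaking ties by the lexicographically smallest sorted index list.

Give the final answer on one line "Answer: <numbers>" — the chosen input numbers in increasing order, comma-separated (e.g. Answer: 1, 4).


#1 (g=5, q=-2, w=1) -> B1->F, B2->T, B2->T, B2->T, B2->T, B2->T, B2->T, B2->T, B2->T, B2->T, B2->T, B2->T, B2->F, B4->E, ...; covered: B1=F, B2=T, B2=F, B3=F, B4=E, B5=T, B8=F, B9=F, B10=T, B11=S
#2 (g=4, q=3, w=4) -> B1->T, B2->T, B2->T, B2->T, B2->T, B2->T, B2->F, B4->S, B3->T, B8->F, B9->T; covered: B1=T, B2=T, B2=F, B3=T, B4=S, B8=F, B9=T
#3 (g=6, q=0, w=3) -> B1->F, B2->T, B2->T, B2->T, B2->T, B2->T, B2->T, B2->T, B2->T, B2->T, B2->F, B4->S, B3->T, B8->F, ...; covered: B1=F, B2=T, B2=F, B3=T, B4=S, B8=F, B9=F, B10=T, B11=S
#4 (g=3, q=0, w=4) -> B1->T, B2->T, B2->T, B2->T, B2->T, B2->T, B2->F, B4->S, B3->T, B8->T, B8->F, B9->T; covered: B1=T, B2=T, B2=F, B3=T, B4=S, B8=T, B8=F, B9=T
#5 (g=8, q=-2, w=5) -> B1->F, B2->T, B2->T, B2->T, B2->T, B2->T, B2->T, B2->T, B2->F, B4->S, B3->T, B8->F, B9->F, B11->E, ...; covered: B1=F, B2=T, B2=F, B3=T, B4=S, B8=F, B9=F, B10=T, B11=E
#6 (g=8, q=2, w=5) -> B1->F, B2->T, B2->T, B2->T, B2->T, B2->T, B2->T, B2->T, B2->F, B4->S, B3->T, B8->F, B9->F, B11->E, ...; covered: B1=F, B2=T, B2=F, B3=T, B4=S, B8=F, B9=F, B10=T, B11=E
#7 (g=8, q=1, w=3) -> B1->F, B2->T, B2->T, B2->T, B2->T, B2->T, B2->T, B2->T, B2->T, B2->T, B2->F, B4->S, B3->T, B8->F, ...; covered: B1=F, B2=T, B2=F, B3=T, B4=S, B8=F, B9=F, B10=T, B11=E
pool-wide coverage (16 outcomes): B1=T, B1=F, B2=T, B2=F, B3=T, B3=F, B4=S, B4=E, B5=T, B8=T, B8=F, B9=T, B9=F, B10=T, B11=S, B11=E
no size-1 subset reaches all 16 outcomes (best union: 10/16)
no size-2 subset reaches all 16 outcomes (best union: 15/16)
size 3: inputs {1, 4, 5} cover all 16 outcomes, and no lexicographically smaller subset of this size does
Answer: 1, 4, 5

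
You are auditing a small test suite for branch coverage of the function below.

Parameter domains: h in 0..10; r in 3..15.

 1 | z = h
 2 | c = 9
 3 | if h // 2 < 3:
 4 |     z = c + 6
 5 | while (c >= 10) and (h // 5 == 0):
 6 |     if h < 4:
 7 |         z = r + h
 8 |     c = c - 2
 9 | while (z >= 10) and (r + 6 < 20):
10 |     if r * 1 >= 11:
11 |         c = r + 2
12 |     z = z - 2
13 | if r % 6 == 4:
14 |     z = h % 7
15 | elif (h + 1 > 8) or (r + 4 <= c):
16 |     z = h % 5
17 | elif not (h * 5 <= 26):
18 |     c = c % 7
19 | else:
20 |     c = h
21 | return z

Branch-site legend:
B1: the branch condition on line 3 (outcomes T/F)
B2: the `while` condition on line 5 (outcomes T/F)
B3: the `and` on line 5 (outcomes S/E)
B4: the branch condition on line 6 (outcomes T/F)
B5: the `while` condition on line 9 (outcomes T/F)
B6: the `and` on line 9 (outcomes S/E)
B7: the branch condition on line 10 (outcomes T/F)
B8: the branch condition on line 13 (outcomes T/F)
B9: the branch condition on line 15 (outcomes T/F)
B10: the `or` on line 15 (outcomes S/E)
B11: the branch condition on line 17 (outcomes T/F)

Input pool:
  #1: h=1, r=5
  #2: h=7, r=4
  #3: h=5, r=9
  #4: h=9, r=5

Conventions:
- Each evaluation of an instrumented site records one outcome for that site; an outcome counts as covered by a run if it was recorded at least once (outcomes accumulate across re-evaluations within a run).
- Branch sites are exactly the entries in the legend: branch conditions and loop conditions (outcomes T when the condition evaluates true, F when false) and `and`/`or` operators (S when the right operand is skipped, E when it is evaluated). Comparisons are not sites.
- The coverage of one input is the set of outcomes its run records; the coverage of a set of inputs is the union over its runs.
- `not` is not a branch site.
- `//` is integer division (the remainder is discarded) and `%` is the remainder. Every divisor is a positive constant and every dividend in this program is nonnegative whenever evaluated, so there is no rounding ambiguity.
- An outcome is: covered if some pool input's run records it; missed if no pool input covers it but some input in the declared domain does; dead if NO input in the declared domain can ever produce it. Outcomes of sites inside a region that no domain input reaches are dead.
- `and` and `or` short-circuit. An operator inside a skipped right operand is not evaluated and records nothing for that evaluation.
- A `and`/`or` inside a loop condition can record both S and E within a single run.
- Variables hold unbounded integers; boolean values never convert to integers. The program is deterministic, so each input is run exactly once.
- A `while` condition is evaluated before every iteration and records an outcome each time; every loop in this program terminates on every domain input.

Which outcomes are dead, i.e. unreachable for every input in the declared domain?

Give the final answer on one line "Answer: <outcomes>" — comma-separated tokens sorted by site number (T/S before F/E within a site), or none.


sweeping the full domain (143 inputs) for each outcome:
  B2=T: unreachable across the whole domain -> dead
  B3=E: unreachable across the whole domain -> dead
  B4=T: unreachable across the whole domain -> dead
  B4=F: unreachable across the whole domain -> dead
  reachable outcomes have witnesses, e.g. B1=T (e.g. h=0, r=3), B1=F (e.g. h=6, r=3), B2=F (e.g. h=0, r=3), B3=S (e.g. h=0, r=3)
Answer: B2=T, B3=E, B4=T, B4=F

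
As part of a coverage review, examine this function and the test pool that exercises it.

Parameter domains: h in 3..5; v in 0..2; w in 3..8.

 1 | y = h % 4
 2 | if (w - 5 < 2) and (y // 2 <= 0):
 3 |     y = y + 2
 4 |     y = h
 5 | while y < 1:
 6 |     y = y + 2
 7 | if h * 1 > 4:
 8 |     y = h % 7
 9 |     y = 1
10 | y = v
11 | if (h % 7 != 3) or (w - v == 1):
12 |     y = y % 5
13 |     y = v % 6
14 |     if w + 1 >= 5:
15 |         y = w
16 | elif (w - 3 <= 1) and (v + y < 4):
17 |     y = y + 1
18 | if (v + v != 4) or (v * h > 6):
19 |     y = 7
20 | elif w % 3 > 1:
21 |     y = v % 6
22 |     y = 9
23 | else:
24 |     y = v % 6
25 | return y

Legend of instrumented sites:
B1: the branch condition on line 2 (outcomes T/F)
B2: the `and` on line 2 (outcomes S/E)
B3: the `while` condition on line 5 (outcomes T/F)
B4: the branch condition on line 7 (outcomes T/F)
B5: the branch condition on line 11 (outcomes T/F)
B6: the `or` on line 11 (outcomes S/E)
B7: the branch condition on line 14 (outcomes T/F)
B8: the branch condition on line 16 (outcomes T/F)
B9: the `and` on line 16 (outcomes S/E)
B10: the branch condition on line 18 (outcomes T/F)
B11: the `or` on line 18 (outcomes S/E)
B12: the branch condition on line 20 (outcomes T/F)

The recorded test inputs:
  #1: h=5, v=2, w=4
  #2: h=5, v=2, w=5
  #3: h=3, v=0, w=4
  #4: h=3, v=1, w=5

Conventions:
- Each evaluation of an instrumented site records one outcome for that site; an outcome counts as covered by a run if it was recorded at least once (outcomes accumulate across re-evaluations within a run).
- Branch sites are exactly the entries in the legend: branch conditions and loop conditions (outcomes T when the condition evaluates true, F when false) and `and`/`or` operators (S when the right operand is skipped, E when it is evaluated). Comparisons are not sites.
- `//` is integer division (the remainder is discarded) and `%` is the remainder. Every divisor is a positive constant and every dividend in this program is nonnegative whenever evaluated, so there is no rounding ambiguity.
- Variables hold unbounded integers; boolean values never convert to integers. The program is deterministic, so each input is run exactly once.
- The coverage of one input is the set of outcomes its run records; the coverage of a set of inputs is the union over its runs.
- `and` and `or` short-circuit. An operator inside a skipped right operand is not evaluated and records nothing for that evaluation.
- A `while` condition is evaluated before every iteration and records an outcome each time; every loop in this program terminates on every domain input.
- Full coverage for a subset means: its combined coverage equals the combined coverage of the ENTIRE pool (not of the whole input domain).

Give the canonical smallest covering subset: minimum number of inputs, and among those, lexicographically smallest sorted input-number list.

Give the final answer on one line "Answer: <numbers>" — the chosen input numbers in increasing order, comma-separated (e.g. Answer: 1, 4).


#1 (h=5, v=2, w=4) -> B2->E, B1->T, B3->F, B4->T, B6->S, B5->T, B7->T, B11->E, B10->T; covered: B1=T, B2=E, B3=F, B4=T, B5=T, B6=S, B7=T, B10=T, B11=E
#2 (h=5, v=2, w=5) -> B2->E, B1->T, B3->F, B4->T, B6->S, B5->T, B7->T, B11->E, B10->T; covered: B1=T, B2=E, B3=F, B4=T, B5=T, B6=S, B7=T, B10=T, B11=E
#3 (h=3, v=0, w=4) -> B2->E, B1->F, B3->F, B4->F, B6->E, B5->F, B9->E, B8->T, B11->S, B10->T; covered: B1=F, B2=E, B3=F, B4=F, B5=F, B6=E, B8=T, B9=E, B10=T, B11=S
#4 (h=3, v=1, w=5) -> B2->E, B1->F, B3->F, B4->F, B6->E, B5->F, B9->S, B8->F, B11->S, B10->T; covered: B1=F, B2=E, B3=F, B4=F, B5=F, B6=E, B8=F, B9=S, B10=T, B11=S
together the pool reaches 18 outcomes: B1=T, B1=F, B2=E, B3=F, B4=T, B4=F, B5=T, B5=F, B6=S, B6=E, B7=T, B8=T, B8=F, B9=S, B9=E, B10=T, B11=S, B11=E
size 1 is not enough: best union over all size-1 subsets is 10/18
size 2 is not enough: best union over all size-2 subsets is 16/18
inputs {1, 3, 4} (size 3) cover everything; no size-3 subset with a lexicographically smaller index list covers all 18
Answer: 1, 3, 4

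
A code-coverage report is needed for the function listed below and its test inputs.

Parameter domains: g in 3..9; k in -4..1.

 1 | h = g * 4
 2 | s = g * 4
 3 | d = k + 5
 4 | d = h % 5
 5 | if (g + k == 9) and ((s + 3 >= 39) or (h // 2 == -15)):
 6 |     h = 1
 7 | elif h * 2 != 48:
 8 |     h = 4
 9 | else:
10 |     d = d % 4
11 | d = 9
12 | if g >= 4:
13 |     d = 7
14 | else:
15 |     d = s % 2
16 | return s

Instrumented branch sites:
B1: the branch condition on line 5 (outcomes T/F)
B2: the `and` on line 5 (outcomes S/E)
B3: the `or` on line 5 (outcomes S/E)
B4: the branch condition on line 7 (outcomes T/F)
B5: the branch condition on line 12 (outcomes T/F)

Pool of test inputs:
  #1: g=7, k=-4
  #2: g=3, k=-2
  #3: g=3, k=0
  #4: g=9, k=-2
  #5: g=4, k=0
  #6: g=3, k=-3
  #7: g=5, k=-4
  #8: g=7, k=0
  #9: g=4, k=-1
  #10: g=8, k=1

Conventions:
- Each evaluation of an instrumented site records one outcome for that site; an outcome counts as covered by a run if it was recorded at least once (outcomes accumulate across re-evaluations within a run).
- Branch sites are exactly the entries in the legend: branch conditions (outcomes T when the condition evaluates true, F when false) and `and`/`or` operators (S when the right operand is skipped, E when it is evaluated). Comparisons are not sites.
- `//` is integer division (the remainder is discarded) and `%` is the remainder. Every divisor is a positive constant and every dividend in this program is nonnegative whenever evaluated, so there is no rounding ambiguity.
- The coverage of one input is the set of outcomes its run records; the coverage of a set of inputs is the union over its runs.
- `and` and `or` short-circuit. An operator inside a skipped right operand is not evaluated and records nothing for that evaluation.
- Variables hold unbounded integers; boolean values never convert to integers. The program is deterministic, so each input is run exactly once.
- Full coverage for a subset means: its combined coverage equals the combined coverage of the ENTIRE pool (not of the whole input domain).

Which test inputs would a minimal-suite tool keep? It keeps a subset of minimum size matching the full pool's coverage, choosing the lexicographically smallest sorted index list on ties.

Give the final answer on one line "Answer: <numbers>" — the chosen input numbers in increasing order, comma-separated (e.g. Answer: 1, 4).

input #1, g=7, k=-4: events B2->S, B1->F, B4->T, B5->T; outcomes B1=F, B2=S, B4=T, B5=T
input #2, g=3, k=-2: events B2->S, B1->F, B4->T, B5->F; outcomes B1=F, B2=S, B4=T, B5=F
input #3, g=3, k=0: events B2->S, B1->F, B4->T, B5->F; outcomes B1=F, B2=S, B4=T, B5=F
input #4, g=9, k=-2: events B2->S, B1->F, B4->T, B5->T; outcomes B1=F, B2=S, B4=T, B5=T
input #5, g=4, k=0: events B2->S, B1->F, B4->T, B5->T; outcomes B1=F, B2=S, B4=T, B5=T
input #6, g=3, k=-3: events B2->S, B1->F, B4->T, B5->F; outcomes B1=F, B2=S, B4=T, B5=F
input #7, g=5, k=-4: events B2->S, B1->F, B4->T, B5->T; outcomes B1=F, B2=S, B4=T, B5=T
input #8, g=7, k=0: events B2->S, B1->F, B4->T, B5->T; outcomes B1=F, B2=S, B4=T, B5=T
input #9, g=4, k=-1: events B2->S, B1->F, B4->T, B5->T; outcomes B1=F, B2=S, B4=T, B5=T
input #10, g=8, k=1: events B2->E, B3->E, B1->F, B4->T, B5->T; outcomes B1=F, B2=E, B3=E, B4=T, B5=T
pool-wide coverage (7 outcomes): B1=F, B2=S, B2=E, B3=E, B4=T, B5=T, B5=F
size 1 is not enough: best union over all size-1 subsets is 5/7
inputs {2, 10} (size 2) cover everything; no size-2 subset with a lexicographically smaller index list covers all 7

Answer: 2, 10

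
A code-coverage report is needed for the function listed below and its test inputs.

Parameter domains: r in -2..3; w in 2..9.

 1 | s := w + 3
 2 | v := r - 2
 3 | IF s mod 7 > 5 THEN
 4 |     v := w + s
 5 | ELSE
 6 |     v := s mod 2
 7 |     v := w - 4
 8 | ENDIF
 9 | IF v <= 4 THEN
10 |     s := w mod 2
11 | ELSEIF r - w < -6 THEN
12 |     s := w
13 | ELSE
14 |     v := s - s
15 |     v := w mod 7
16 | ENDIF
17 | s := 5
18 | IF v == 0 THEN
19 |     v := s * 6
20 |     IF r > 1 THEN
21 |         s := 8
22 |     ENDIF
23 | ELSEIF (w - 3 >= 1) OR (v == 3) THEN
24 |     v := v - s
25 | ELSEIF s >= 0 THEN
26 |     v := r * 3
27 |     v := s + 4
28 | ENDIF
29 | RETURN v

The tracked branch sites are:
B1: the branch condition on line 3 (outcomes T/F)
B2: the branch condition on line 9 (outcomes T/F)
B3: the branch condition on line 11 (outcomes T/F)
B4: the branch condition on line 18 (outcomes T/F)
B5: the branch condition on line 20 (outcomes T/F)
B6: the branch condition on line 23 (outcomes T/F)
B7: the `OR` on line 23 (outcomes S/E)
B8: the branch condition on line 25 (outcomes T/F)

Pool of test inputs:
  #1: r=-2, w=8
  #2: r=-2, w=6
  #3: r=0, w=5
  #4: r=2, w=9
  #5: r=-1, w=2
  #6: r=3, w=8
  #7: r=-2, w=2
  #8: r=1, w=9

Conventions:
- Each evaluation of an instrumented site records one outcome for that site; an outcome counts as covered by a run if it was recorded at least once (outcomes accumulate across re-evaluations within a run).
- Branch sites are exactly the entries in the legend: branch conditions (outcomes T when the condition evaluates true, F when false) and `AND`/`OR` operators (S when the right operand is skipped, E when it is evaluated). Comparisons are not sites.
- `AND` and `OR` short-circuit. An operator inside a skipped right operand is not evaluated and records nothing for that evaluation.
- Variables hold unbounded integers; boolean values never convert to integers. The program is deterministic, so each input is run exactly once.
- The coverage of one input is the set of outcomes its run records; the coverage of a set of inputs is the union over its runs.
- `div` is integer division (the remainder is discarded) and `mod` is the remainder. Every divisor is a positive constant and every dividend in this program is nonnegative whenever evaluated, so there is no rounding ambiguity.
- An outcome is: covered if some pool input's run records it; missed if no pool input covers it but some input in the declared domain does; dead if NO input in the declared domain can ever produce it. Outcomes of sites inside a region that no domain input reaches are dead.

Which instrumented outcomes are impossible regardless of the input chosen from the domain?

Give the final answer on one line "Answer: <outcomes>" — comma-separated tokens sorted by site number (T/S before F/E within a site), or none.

exhaustive pass over the 48-input domain:
  B8=F: never recorded by any domain input -> dead
  reachable outcomes have witnesses, e.g. B1=T (e.g. r=-2, w=3), B1=F (e.g. r=-2, w=2), B2=T (e.g. r=-2, w=2), B2=F (e.g. r=-2, w=3)

Answer: B8=F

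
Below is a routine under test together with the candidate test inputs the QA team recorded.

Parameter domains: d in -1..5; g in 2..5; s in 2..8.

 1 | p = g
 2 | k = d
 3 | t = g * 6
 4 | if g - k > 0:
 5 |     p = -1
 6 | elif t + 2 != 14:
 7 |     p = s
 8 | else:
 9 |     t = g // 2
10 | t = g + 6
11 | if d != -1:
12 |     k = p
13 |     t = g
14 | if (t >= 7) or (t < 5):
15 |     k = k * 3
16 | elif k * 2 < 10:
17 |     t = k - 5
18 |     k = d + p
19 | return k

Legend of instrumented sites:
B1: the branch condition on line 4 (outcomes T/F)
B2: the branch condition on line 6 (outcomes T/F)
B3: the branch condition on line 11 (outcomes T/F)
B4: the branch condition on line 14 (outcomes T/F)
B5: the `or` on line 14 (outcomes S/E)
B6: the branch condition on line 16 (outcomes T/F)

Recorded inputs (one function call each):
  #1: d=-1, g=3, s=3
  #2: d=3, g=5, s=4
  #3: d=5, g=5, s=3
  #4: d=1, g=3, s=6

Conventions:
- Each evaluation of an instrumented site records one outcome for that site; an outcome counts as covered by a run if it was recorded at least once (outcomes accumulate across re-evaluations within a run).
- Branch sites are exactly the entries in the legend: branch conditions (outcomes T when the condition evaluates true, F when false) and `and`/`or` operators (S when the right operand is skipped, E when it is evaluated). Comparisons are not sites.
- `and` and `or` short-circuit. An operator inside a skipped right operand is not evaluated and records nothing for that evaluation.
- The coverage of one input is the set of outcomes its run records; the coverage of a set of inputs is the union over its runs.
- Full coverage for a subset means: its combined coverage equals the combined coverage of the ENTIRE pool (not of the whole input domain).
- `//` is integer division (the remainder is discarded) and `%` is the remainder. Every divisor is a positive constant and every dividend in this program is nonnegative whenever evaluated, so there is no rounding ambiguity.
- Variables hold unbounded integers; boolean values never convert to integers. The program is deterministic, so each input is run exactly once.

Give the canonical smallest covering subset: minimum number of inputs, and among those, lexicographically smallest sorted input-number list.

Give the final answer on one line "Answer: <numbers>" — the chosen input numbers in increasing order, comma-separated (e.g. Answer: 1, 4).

run #1 (d=-1, g=3, s=3) records B1=T, B3=F, B4=T, B5=S
run #2 (d=3, g=5, s=4) records B1=T, B3=T, B4=F, B5=E, B6=T
run #3 (d=5, g=5, s=3) records B1=F, B2=T, B3=T, B4=F, B5=E, B6=T
run #4 (d=1, g=3, s=6) records B1=T, B3=T, B4=T, B5=E
the full pool covers 10 outcomes: B1=T, B1=F, B2=T, B3=T, B3=F, B4=T, B4=F, B5=S, B5=E, B6=T
checked all size-1 subsets: none covers 10 outcomes (max 6/10)
the canonical winner is {1, 3}: size 2, full 10-outcome coverage, earliest index list among size-2 covers

Answer: 1, 3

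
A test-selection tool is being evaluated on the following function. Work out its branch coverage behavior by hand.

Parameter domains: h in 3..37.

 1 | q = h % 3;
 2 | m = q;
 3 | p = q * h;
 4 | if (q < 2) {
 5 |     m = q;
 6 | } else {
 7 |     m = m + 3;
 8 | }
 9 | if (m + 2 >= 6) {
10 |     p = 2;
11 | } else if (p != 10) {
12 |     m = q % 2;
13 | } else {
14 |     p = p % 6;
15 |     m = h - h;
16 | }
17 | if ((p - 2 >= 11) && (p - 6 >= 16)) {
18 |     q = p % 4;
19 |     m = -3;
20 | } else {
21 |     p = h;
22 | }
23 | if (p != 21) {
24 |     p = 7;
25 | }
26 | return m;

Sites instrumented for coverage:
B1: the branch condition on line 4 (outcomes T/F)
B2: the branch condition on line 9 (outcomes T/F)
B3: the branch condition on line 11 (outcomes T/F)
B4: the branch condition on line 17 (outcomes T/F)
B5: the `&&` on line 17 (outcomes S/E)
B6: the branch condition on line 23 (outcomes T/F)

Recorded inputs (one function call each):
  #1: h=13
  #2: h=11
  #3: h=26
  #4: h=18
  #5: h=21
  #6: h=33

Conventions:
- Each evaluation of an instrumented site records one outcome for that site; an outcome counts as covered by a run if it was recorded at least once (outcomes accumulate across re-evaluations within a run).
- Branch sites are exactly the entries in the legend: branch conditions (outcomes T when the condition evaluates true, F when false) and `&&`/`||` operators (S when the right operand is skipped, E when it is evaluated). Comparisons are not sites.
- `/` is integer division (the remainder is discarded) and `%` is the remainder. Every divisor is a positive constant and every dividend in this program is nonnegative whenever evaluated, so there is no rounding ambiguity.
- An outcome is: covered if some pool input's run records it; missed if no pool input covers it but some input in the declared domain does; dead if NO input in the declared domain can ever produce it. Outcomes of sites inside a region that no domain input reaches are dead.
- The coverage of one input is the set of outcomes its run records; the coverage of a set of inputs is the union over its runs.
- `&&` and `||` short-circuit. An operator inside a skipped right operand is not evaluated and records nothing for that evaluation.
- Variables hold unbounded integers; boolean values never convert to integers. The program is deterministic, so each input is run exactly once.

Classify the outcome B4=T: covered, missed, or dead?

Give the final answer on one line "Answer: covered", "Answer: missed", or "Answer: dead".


no pool input records B4=T
but domain input (h=22) does record it -> reachable, so missed
Answer: missed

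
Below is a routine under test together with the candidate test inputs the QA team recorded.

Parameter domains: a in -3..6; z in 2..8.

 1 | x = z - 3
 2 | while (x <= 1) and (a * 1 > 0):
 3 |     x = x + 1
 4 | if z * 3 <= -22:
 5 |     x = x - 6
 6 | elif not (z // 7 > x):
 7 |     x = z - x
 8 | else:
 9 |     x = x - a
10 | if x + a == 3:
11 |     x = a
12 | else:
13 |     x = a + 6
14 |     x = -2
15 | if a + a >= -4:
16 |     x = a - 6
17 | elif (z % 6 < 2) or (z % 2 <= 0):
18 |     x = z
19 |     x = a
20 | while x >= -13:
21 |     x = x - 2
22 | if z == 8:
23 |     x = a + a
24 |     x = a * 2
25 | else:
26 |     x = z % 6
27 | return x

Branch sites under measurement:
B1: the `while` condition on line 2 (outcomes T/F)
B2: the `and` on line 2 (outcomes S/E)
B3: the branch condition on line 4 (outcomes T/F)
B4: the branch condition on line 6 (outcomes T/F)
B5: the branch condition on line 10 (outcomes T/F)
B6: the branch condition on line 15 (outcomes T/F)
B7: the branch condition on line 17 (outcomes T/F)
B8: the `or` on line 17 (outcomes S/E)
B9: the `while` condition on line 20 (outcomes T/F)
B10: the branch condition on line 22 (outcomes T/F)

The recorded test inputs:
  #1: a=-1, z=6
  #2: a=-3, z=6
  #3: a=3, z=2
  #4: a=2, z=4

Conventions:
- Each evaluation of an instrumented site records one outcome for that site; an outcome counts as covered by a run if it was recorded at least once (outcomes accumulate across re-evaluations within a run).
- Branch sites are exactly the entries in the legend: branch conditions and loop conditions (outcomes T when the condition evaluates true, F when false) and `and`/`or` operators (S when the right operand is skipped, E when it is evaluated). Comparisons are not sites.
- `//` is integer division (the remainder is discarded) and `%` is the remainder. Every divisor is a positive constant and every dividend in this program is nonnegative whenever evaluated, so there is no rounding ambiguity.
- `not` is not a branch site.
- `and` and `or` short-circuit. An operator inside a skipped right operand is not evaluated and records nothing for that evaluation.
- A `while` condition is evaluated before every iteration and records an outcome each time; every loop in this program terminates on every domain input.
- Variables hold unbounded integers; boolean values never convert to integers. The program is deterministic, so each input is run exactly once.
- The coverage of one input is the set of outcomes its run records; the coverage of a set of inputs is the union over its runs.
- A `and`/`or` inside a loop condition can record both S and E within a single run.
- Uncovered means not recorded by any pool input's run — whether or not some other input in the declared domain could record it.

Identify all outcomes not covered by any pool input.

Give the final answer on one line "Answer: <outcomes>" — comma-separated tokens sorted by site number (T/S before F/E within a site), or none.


test 1 (a=-1, z=6) hits B1=F, B2=S, B3=F, B4=T, B5=F, B6=T, B9=T, B9=F, B10=F
test 2 (a=-3, z=6) hits B1=F, B2=S, B3=F, B4=T, B5=F, B6=F, B7=T, B8=S, B9=T, B9=F, B10=F
test 3 (a=3, z=2) hits B1=T, B1=F, B2=S, B2=E, B3=F, B4=T, B5=T, B6=T, B9=T, B9=F, B10=F
test 4 (a=2, z=4) hits B1=T, B1=F, B2=S, B2=E, B3=F, B4=T, B5=F, B6=T, B9=T, B9=F, B10=F
union over the pool: B1=T, B1=F, B2=S, B2=E, B3=F, B4=T, B5=T, B5=F, B6=T, B6=F, B7=T, B8=S, B9=T, B9=F, B10=F
uncovered (5 of 20): B3=T, B4=F, B7=F, B8=E, B10=T
Answer: B3=T, B4=F, B7=F, B8=E, B10=T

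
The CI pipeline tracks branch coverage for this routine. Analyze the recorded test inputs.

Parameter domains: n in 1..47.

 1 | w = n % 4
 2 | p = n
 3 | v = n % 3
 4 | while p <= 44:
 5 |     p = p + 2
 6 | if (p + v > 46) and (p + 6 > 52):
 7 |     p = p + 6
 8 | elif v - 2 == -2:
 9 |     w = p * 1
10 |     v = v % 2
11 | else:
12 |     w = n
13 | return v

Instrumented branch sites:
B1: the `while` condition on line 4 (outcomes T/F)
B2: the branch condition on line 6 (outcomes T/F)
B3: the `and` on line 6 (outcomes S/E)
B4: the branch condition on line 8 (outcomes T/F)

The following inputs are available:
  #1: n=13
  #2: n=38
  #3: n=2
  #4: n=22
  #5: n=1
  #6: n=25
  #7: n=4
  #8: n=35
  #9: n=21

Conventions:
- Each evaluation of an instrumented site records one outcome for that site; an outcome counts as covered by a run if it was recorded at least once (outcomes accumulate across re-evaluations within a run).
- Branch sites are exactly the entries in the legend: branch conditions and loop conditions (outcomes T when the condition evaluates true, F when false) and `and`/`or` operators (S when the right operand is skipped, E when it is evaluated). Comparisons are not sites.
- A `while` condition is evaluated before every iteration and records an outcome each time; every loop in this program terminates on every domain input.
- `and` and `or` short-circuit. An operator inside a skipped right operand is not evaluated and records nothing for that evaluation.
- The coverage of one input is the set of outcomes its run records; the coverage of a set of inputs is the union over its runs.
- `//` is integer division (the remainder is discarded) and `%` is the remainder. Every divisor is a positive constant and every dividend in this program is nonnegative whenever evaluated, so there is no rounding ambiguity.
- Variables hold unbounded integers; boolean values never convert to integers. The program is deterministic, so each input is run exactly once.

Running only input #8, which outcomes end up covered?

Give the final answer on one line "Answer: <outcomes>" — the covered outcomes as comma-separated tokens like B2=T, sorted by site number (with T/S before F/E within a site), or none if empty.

Event log for input #8 (n=35):
  B1->T, B1->T, B1->T, B1->T, B1->T, B1->F, B3->E, B2->F, B4->F
deduplicating events, the covered set is: B1=T, B1=F, B2=F, B3=E, B4=F

Answer: B1=T, B1=F, B2=F, B3=E, B4=F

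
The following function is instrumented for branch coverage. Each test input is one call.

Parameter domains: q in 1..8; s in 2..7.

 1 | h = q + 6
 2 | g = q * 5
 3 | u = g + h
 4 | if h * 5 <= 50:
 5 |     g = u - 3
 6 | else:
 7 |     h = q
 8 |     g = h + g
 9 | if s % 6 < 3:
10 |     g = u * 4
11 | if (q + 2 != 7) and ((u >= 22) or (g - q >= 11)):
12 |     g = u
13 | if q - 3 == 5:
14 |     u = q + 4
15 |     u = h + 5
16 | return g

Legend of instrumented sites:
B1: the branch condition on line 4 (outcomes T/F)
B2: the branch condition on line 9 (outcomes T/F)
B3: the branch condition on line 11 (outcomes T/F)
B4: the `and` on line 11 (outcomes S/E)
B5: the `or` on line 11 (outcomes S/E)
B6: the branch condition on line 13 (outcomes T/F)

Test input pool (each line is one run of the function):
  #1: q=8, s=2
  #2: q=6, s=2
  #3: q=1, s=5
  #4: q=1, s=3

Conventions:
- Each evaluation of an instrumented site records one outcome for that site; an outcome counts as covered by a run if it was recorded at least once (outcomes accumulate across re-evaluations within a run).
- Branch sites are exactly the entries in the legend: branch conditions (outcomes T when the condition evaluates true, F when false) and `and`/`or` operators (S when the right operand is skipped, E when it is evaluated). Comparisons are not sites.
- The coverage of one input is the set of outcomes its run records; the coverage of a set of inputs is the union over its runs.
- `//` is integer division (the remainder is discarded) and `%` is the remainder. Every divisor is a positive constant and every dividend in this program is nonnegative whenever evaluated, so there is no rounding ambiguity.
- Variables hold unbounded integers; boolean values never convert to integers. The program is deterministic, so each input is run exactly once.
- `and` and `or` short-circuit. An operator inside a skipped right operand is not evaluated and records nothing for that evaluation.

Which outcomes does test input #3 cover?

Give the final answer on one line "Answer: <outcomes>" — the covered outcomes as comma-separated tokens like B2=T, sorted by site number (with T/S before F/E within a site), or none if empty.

Tracing the run of input #3 (q=1, s=5):
  B1->T, B2->F, B4->E, B5->E, B3->F, B6->F
collecting distinct outcomes: B1=T, B2=F, B3=F, B4=E, B5=E, B6=F

Answer: B1=T, B2=F, B3=F, B4=E, B5=E, B6=F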